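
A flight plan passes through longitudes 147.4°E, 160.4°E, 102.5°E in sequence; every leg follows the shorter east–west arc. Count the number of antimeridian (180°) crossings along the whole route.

Leg 1: +147.4° → +160.4°, shortest Δλ = 13.0° (east) — does not cross 180°.
Leg 2: +160.4° → +102.5°, shortest Δλ = -57.9° (west) — does not cross 180°.
Total crossings: 0.

0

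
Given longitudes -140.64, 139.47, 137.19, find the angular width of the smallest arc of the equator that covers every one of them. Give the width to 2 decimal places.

82.17°

Sort the longitudes: -140.64°, +137.19°, +139.47°.
Eastward gaps between consecutive values (wrapping around): 277.83°, 2.28°, 79.89°.
Largest gap = 277.83° ⇒ minimal covering band is its complement: 360° − 277.83° = 82.17°.
Band runs from +137.19° eastward to -140.64°, crossing the antimeridian.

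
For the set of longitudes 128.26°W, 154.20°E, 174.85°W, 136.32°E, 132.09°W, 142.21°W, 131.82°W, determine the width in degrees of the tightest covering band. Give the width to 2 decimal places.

Sort the longitudes: -174.85°, -142.21°, -132.09°, -131.82°, -128.26°, +136.32°, +154.20°.
Eastward gaps between consecutive values (wrapping around): 32.64°, 10.12°, 0.27°, 3.56°, 264.58°, 17.88°, 30.95°.
Largest gap = 264.58° ⇒ minimal covering band is its complement: 360° − 264.58° = 95.42°.
Band runs from +136.32° eastward to -128.26°, crossing the antimeridian.

95.42°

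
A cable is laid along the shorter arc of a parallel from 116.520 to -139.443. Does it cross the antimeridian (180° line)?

Yes

Naïve |-139.443 − 116.520| = 255.963° > 180°, so the shorter arc goes the other way round — across 180°.
Signed shortest Δλ = ((-139.443 − 116.520 + 180) mod 360) − 180 = 104.037°.
Going east by 104.037° from +116.520° passes through 180° before reaching -139.443°.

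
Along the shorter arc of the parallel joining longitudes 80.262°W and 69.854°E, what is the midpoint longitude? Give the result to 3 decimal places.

5.204°W

Signed shortest Δλ from -80.262° to +69.854° is +150.116°.
Midpoint longitude = -80.262° + (+150.116°)/2 = -80.262° + 75.058° = -5.204°.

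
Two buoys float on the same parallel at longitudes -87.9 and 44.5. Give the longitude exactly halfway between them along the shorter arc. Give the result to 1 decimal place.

Signed shortest Δλ from -87.9° to +44.5° is +132.4°.
Midpoint longitude = -87.9° + (+132.4°)/2 = -87.9° + 66.2° = -21.7°.

-21.7°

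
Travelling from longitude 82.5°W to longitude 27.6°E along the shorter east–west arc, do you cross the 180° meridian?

Signed shortest Δλ = ((27.6 − -82.5 + 180) mod 360) − 180 = 110.1°.
Going east by 110.1° from -82.5° reaches +27.6° without touching 180°.

No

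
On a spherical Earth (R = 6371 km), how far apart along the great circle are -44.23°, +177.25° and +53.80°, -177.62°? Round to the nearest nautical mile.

5892 nmi

Δλ = -177.62 − 177.25 = -354.87°; wrapped into (−180°, 180°]: 5.13°.
Δφ = 53.80 − -44.23 = 98.03°.
a = sin²(Δφ/2) + cos φ₁ · cos φ₂ · sin²(Δλ/2) = 0.570693.
c = 2·atan2(√a, √(1−a)) = 1.71266 rad → d = 6371·c ≈ 10911.35 km ≈ 5891.66 nmi.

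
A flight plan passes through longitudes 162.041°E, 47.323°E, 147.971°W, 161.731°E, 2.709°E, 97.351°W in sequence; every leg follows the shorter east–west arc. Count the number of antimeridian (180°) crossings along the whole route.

2

Leg 1: +162.041° → +47.323°, shortest Δλ = -114.718° (west) — does not cross 180°.
Leg 2: +47.323° → -147.971°, shortest Δλ = 164.706° (east) — crosses 180°.
Leg 3: -147.971° → +161.731°, shortest Δλ = -50.298° (west) — crosses 180°.
Leg 4: +161.731° → +2.709°, shortest Δλ = -159.022° (west) — does not cross 180°.
Leg 5: +2.709° → -97.351°, shortest Δλ = -100.06° (west) — does not cross 180°.
Total crossings: 2.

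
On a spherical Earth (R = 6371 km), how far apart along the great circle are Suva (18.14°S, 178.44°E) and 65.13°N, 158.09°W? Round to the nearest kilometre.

9471 km

Δλ = -158.09 − 178.44 = -336.53°; wrapped into (−180°, 180°]: 23.47°.
Δφ = 65.13 − -18.14 = 83.27°.
a = sin²(Δφ/2) + cos φ₁ · cos φ₂ · sin²(Δλ/2) = 0.457937.
c = 2·atan2(√a, √(1−a)) = 1.48657 rad → d = 6371·c ≈ 9470.94 km.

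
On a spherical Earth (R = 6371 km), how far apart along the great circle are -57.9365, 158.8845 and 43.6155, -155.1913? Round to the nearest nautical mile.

6514 nmi

Δλ = -155.1913 − 158.8845 = -314.0758°; wrapped into (−180°, 180°]: 45.9242°.
Δφ = 43.6155 − -57.9365 = 101.5520°.
a = sin²(Δφ/2) + cos φ₁ · cos φ₂ · sin²(Δλ/2) = 0.658622.
c = 2·atan2(√a, √(1−a)) = 1.89362 rad → d = 6371·c ≈ 12064.25 km ≈ 6514.17 nmi.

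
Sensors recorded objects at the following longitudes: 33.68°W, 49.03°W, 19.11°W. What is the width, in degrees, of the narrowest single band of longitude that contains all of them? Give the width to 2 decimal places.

Sort the longitudes: -49.03°, -33.68°, -19.11°.
Eastward gaps between consecutive values (wrapping around): 15.35°, 14.57°, 330.08°.
Largest gap = 330.08° ⇒ minimal covering band is its complement: 360° − 330.08° = 29.92°.
Band runs from -49.03° eastward to -19.11°.

29.92°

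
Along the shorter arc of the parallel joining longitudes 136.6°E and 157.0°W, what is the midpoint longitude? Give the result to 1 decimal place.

Signed shortest Δλ from +136.6° to -157.0° is +66.4°.
Midpoint longitude = +136.6° + (+66.4°)/2 = +136.6° + 33.2° = +169.8°.
(The naïve average (+136.6 + -157.0)/2 = -10.2° is on the wrong side of the globe.)

169.8°E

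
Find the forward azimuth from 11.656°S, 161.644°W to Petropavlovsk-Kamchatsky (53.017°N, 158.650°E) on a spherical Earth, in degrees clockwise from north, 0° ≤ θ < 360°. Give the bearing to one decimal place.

Δλ = 158.650 − -161.644 = 320.294°; wrapped into (−180°, 180°]: -39.706°.
θ = atan2( sin Δλ · cos φ₂ , cos φ₁ · sin φ₂ − sin φ₁ · cos φ₂ · cos Δλ )
  = atan2(-0.38432, 0.87585) = -23.692° → normalised to [0°, 360°): 336.308°.

336.3°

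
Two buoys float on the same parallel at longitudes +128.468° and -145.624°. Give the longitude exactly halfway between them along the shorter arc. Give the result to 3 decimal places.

+171.422°

Signed shortest Δλ from +128.468° to -145.624° is +85.908°.
Midpoint longitude = +128.468° + (+85.908°)/2 = +128.468° + 42.954° = +171.422°.
(The naïve average (+128.468 + -145.624)/2 = -8.578° is on the wrong side of the globe.)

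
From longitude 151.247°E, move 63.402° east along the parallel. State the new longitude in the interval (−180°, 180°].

145.351°W

Start at +151.247°; shift +63.402° → +214.649°.
+214.649° lies outside (−180°, 180°]; subtract 360° → -145.351°.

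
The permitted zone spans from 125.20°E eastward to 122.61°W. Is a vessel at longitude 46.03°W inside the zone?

No

Band width going east from +125.20° to -122.61°: ((-122.61 − 125.20) mod 360) = 112.19°.
Offset of -46.03° east of the west edge: ((-46.03 − 125.20) mod 360) = 188.77°.
188.77° > 112.19° ⇒ outside.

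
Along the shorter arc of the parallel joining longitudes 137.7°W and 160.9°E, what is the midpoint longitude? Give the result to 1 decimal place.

Signed shortest Δλ from -137.7° to +160.9° is -61.4°.
Midpoint longitude = -137.7° + (-61.4°)/2 = -137.7° − 30.7° = -168.4°.
(The naïve average (-137.7 + +160.9)/2 = 11.6° is on the wrong side of the globe.)

168.4°W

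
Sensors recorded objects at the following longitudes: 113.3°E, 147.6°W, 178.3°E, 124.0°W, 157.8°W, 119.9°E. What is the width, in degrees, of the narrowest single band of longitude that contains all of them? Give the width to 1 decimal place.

122.7°

Sort the longitudes: -157.8°, -147.6°, -124.0°, +113.3°, +119.9°, +178.3°.
Eastward gaps between consecutive values (wrapping around): 10.2°, 23.6°, 237.3°, 6.6°, 58.4°, 23.9°.
Largest gap = 237.3° ⇒ minimal covering band is its complement: 360° − 237.3° = 122.7°.
Band runs from +113.3° eastward to -124.0°, crossing the antimeridian.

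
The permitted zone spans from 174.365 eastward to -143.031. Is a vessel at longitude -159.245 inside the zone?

Yes

Band width going east from +174.365° to -143.031°: ((-143.031 − 174.365) mod 360) = 42.604°.
Offset of -159.245° east of the west edge: ((-159.245 − 174.365) mod 360) = 26.390°.
26.390° ≤ 42.604° ⇒ inside.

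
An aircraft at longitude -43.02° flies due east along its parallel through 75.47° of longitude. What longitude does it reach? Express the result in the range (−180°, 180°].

Start at -43.02°; shift +75.47° → +32.45°.
+32.45° already lies in (−180°, 180°].

+32.45°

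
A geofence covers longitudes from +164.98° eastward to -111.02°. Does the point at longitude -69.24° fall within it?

Band width going east from +164.98° to -111.02°: ((-111.02 − 164.98) mod 360) = 84.00°.
Offset of -69.24° east of the west edge: ((-69.24 − 164.98) mod 360) = 125.78°.
125.78° > 84.00° ⇒ outside.

No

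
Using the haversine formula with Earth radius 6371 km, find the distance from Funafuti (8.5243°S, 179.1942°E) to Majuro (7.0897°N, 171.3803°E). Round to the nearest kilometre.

1940 km

Δλ = 171.3803 − 179.1942 = -7.8139°.
Δφ = 7.0897 − -8.5243 = 15.6140°.
a = sin²(Δφ/2) + cos φ₁ · cos φ₂ · sin²(Δλ/2) = 0.023008.
c = 2·atan2(√a, √(1−a)) = 0.30454 rad → d = 6371·c ≈ 1940.23 km.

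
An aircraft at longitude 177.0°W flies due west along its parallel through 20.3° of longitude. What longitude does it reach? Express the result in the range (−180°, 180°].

Start at -177.0°; shift −20.3° → -197.3°.
-197.3° lies outside (−180°, 180°]; add 360° → +162.7°.

162.7°E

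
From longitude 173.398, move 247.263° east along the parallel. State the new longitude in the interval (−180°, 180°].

+60.661°

Start at +173.398°; shift +247.263° → +420.661°.
+420.661° lies outside (−180°, 180°]; subtract 360° → +60.661°.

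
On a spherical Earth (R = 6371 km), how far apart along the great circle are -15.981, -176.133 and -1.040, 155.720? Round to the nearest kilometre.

Δλ = 155.720 − -176.133 = 331.853°; wrapped into (−180°, 180°]: -28.147°.
Δφ = -1.040 − -15.981 = 14.941°.
a = sin²(Δφ/2) + cos φ₁ · cos φ₂ · sin²(Δλ/2) = 0.073739.
c = 2·atan2(√a, √(1−a)) = 0.55001 rad → d = 6371·c ≈ 3504.09 km.

3504 km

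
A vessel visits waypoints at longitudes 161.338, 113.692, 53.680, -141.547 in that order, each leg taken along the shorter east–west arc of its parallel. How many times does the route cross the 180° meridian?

Leg 1: +161.338° → +113.692°, shortest Δλ = -47.646° (west) — does not cross 180°.
Leg 2: +113.692° → +53.680°, shortest Δλ = -60.012° (west) — does not cross 180°.
Leg 3: +53.680° → -141.547°, shortest Δλ = 164.773° (east) — crosses 180°.
Total crossings: 1.

1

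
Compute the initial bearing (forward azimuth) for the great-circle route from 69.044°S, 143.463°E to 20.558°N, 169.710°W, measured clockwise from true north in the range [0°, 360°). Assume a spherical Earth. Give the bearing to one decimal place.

43.3°

Δλ = -169.710 − 143.463 = -313.173°; wrapped into (−180°, 180°]: 46.827°.
θ = atan2( sin Δλ · cos φ₂ , cos φ₁ · sin φ₂ − sin φ₁ · cos φ₂ · cos Δλ )
  = atan2(0.68285, 0.72385) = 43.330° → normalised to [0°, 360°): 43.330°.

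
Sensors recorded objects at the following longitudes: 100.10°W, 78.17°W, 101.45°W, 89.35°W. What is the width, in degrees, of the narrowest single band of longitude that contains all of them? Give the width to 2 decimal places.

23.28°

Sort the longitudes: -101.45°, -100.10°, -89.35°, -78.17°.
Eastward gaps between consecutive values (wrapping around): 1.35°, 10.75°, 11.18°, 336.72°.
Largest gap = 336.72° ⇒ minimal covering band is its complement: 360° − 336.72° = 23.28°.
Band runs from -101.45° eastward to -78.17°.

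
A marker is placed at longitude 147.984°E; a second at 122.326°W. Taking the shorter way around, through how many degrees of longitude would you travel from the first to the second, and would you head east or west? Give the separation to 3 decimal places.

89.690° east

Raw difference: -122.326 − 147.984 = -270.31°.
Normalise into (−180°, 180°]: -270.31° + 360° = 89.69°.
Positive ⇒ the second point lies to the east; separation 89.690°.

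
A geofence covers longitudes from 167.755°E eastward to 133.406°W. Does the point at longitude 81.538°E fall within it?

Band width going east from +167.755° to -133.406°: ((-133.406 − 167.755) mod 360) = 58.839°.
Offset of +81.538° east of the west edge: ((81.538 − 167.755) mod 360) = 273.783°.
273.783° > 58.839° ⇒ outside.

No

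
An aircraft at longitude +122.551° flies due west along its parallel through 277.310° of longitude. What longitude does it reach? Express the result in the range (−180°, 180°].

-154.759°

Start at +122.551°; shift −277.310° → -154.759°.
-154.759° already lies in (−180°, 180°].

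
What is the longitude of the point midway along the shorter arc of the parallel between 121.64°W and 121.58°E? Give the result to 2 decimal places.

Signed shortest Δλ from -121.64° to +121.58° is -116.78°.
Midpoint longitude = -121.64° + (-116.78°)/2 = -121.64° − 58.39° = -180.03°.
Normalise into (−180°, 180°]: +179.97°.
(The naïve average (-121.64 + +121.58)/2 = -0.03° is on the wrong side of the globe.)

179.97°E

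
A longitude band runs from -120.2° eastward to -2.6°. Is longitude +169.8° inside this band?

No

Band width going east from -120.2° to -2.6°: ((-2.6 − -120.2) mod 360) = 117.6°.
Offset of +169.8° east of the west edge: ((169.8 − -120.2) mod 360) = 290.0°.
290.0° > 117.6° ⇒ outside.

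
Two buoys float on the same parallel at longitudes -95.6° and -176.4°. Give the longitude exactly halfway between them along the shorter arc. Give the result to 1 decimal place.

Signed shortest Δλ from -95.6° to -176.4° is -80.8°.
Midpoint longitude = -95.6° + (-80.8°)/2 = -95.6° − 40.4° = -136.0°.

-136.0°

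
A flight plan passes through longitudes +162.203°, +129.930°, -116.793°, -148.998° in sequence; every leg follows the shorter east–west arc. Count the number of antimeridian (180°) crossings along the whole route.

1

Leg 1: +162.203° → +129.930°, shortest Δλ = -32.273° (west) — does not cross 180°.
Leg 2: +129.930° → -116.793°, shortest Δλ = 113.277° (east) — crosses 180°.
Leg 3: -116.793° → -148.998°, shortest Δλ = -32.205° (west) — does not cross 180°.
Total crossings: 1.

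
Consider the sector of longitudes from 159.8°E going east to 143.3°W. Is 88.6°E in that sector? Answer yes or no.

No

Band width going east from +159.8° to -143.3°: ((-143.3 − 159.8) mod 360) = 56.9°.
Offset of +88.6° east of the west edge: ((88.6 − 159.8) mod 360) = 288.8°.
288.8° > 56.9° ⇒ outside.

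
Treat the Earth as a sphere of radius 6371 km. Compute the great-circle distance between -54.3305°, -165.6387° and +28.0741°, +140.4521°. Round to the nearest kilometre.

Δλ = 140.4521 − -165.6387 = 306.0908°; wrapped into (−180°, 180°]: -53.9092°.
Δφ = 28.0741 − -54.3305 = 82.4046°.
a = sin²(Δφ/2) + cos φ₁ · cos φ₂ · sin²(Δλ/2) = 0.539624.
c = 2·atan2(√a, √(1−a)) = 1.65013 rad → d = 6371·c ≈ 10512.97 km.

10513 km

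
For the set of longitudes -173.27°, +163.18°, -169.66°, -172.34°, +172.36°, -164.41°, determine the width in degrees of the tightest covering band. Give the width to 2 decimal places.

Sort the longitudes: -173.27°, -172.34°, -169.66°, -164.41°, +163.18°, +172.36°.
Eastward gaps between consecutive values (wrapping around): 0.93°, 2.68°, 5.25°, 327.59°, 9.18°, 14.37°.
Largest gap = 327.59° ⇒ minimal covering band is its complement: 360° − 327.59° = 32.41°.
Band runs from +163.18° eastward to -164.41°, crossing the antimeridian.

32.41°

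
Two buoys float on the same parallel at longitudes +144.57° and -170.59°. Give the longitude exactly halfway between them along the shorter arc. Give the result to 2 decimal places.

Signed shortest Δλ from +144.57° to -170.59° is +44.84°.
Midpoint longitude = +144.57° + (+44.84°)/2 = +144.57° + 22.42° = +166.99°.
(The naïve average (+144.57 + -170.59)/2 = -13.01° is on the wrong side of the globe.)

+166.99°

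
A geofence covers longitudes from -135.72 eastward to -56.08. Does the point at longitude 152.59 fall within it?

Band width going east from -135.72° to -56.08°: ((-56.08 − -135.72) mod 360) = 79.64°.
Offset of +152.59° east of the west edge: ((152.59 − -135.72) mod 360) = 288.31°.
288.31° > 79.64° ⇒ outside.

No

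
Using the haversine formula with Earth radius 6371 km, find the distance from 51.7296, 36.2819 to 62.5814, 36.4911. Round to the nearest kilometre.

Δλ = 36.4911 − 36.2819 = 0.2092°.
Δφ = 62.5814 − 51.7296 = 10.8518°.
a = sin²(Δφ/2) + cos φ₁ · cos φ₂ · sin²(Δλ/2) = 0.008942.
c = 2·atan2(√a, √(1−a)) = 0.18941 rad → d = 6371·c ≈ 1206.73 km.

1207 km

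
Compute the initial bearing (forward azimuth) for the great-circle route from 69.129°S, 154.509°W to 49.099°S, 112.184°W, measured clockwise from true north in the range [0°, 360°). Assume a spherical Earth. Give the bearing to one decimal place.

Δλ = -112.184 − -154.509 = 42.325°.
θ = atan2( sin Δλ · cos φ₂ , cos φ₁ · sin φ₂ − sin φ₁ · cos φ₂ · cos Δλ )
  = atan2(0.44087, 0.18304) = 67.453° → normalised to [0°, 360°): 67.453°.

67.5°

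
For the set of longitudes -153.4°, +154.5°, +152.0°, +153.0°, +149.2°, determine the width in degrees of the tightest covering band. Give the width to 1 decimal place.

57.4°

Sort the longitudes: -153.4°, +149.2°, +152.0°, +153.0°, +154.5°.
Eastward gaps between consecutive values (wrapping around): 302.6°, 2.8°, 1.0°, 1.5°, 52.1°.
Largest gap = 302.6° ⇒ minimal covering band is its complement: 360° − 302.6° = 57.4°.
Band runs from +149.2° eastward to -153.4°, crossing the antimeridian.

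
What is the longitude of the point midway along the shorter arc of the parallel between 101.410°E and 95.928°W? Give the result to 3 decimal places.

177.259°W

Signed shortest Δλ from +101.410° to -95.928° is +162.662°.
Midpoint longitude = +101.410° + (+162.662°)/2 = +101.410° + 81.331° = +182.741°.
Normalise into (−180°, 180°]: -177.259°.
(The naïve average (+101.410 + -95.928)/2 = 2.741° is on the wrong side of the globe.)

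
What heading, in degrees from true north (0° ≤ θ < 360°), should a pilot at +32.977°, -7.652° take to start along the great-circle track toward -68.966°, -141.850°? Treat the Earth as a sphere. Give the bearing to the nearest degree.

Δλ = -141.850 − -7.652 = -134.198°.
θ = atan2( sin Δλ · cos φ₂ , cos φ₁ · sin φ₂ − sin φ₁ · cos φ₂ · cos Δλ )
  = atan2(-0.25732, -0.64680) = -158.305° → normalised to [0°, 360°): 201.695°.

202°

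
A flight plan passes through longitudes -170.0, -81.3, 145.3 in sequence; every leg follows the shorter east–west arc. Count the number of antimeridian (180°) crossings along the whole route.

1

Leg 1: -170.0° → -81.3°, shortest Δλ = 88.7° (east) — does not cross 180°.
Leg 2: -81.3° → +145.3°, shortest Δλ = -133.4° (west) — crosses 180°.
Total crossings: 1.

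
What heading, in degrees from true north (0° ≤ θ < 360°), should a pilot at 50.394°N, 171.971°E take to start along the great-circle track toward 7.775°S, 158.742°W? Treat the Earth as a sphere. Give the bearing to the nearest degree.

Δλ = -158.742 − 171.971 = -330.713°; wrapped into (−180°, 180°]: 29.287°.
θ = atan2( sin Δλ · cos φ₂ , cos φ₁ · sin φ₂ − sin φ₁ · cos φ₂ · cos Δλ )
  = atan2(0.48469, -0.75203) = 147.198° → normalised to [0°, 360°): 147.198°.

147°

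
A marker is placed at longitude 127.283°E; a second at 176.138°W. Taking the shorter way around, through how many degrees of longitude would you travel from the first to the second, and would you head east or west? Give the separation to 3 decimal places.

Raw difference: -176.138 − 127.283 = -303.421°.
Normalise into (−180°, 180°]: -303.421° + 360° = 56.579°.
Positive ⇒ the second point lies to the east; separation 56.579°.

56.579° east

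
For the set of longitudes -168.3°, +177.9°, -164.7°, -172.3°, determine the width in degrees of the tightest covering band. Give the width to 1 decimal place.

Sort the longitudes: -172.3°, -168.3°, -164.7°, +177.9°.
Eastward gaps between consecutive values (wrapping around): 4.0°, 3.6°, 342.6°, 9.8°.
Largest gap = 342.6° ⇒ minimal covering band is its complement: 360° − 342.6° = 17.4°.
Band runs from +177.9° eastward to -164.7°, crossing the antimeridian.

17.4°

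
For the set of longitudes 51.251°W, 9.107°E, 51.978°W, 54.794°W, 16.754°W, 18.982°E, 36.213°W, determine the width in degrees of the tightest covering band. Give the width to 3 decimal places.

73.776°

Sort the longitudes: -54.794°, -51.978°, -51.251°, -36.213°, -16.754°, +9.107°, +18.982°.
Eastward gaps between consecutive values (wrapping around): 2.816°, 0.727°, 15.038°, 19.459°, 25.861°, 9.875°, 286.224°.
Largest gap = 286.224° ⇒ minimal covering band is its complement: 360° − 286.224° = 73.776°.
Band runs from -54.794° eastward to +18.982°.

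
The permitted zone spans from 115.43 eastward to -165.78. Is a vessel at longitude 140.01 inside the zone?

Yes

Band width going east from +115.43° to -165.78°: ((-165.78 − 115.43) mod 360) = 78.79°.
Offset of +140.01° east of the west edge: ((140.01 − 115.43) mod 360) = 24.58°.
24.58° ≤ 78.79° ⇒ inside.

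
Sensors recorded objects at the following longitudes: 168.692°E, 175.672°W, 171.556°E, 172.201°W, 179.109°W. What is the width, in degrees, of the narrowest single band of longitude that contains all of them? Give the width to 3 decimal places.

Sort the longitudes: -179.109°, -175.672°, -172.201°, +168.692°, +171.556°.
Eastward gaps between consecutive values (wrapping around): 3.437°, 3.471°, 340.893°, 2.864°, 9.335°.
Largest gap = 340.893° ⇒ minimal covering band is its complement: 360° − 340.893° = 19.107°.
Band runs from +168.692° eastward to -172.201°, crossing the antimeridian.

19.107°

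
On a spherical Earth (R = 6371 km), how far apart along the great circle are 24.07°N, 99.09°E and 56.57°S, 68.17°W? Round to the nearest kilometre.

Δλ = -68.17 − 99.09 = -167.26°.
Δφ = -56.57 − 24.07 = -80.64°.
a = sin²(Δφ/2) + cos φ₁ · cos φ₂ · sin²(Δλ/2) = 0.915504.
c = 2·atan2(√a, √(1−a)) = 2.55171 rad → d = 6371·c ≈ 16256.96 km.

16257 km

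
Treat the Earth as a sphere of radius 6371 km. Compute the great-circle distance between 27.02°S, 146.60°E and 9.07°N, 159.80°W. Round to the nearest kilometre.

7031 km

Δλ = -159.80 − 146.60 = -306.40°; wrapped into (−180°, 180°]: 53.60°.
Δφ = 9.07 − -27.02 = 36.09°.
a = sin²(Δφ/2) + cos φ₁ · cos φ₂ · sin²(Δλ/2) = 0.274790.
c = 2·atan2(√a, √(1−a)) = 1.10356 rad → d = 6371·c ≈ 7030.79 km.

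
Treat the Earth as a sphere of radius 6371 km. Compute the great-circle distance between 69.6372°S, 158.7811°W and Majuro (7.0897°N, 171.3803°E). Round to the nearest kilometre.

8830 km

Δλ = 171.3803 − -158.7811 = 330.1614°; wrapped into (−180°, 180°]: -29.8386°.
Δφ = 7.0897 − -69.6372 = 76.7269°.
a = sin²(Δφ/2) + cos φ₁ · cos φ₂ · sin²(Δλ/2) = 0.408092.
c = 2·atan2(√a, √(1−a)) = 1.38593 rad → d = 6371·c ≈ 8829.75 km.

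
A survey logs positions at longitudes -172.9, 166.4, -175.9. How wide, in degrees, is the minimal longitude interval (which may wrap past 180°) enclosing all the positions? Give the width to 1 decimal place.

Sort the longitudes: -175.9°, -172.9°, +166.4°.
Eastward gaps between consecutive values (wrapping around): 3.0°, 339.3°, 17.7°.
Largest gap = 339.3° ⇒ minimal covering band is its complement: 360° − 339.3° = 20.7°.
Band runs from +166.4° eastward to -172.9°, crossing the antimeridian.

20.7°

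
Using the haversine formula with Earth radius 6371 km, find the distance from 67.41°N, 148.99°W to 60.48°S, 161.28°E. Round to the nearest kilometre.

Δλ = 161.28 − -148.99 = 310.27°; wrapped into (−180°, 180°]: -49.73°.
Δφ = -60.48 − 67.41 = -127.89°.
a = sin²(Δφ/2) + cos φ₁ · cos φ₂ · sin²(Δλ/2) = 0.840538.
c = 2·atan2(√a, √(1−a)) = 2.32003 rad → d = 6371·c ≈ 14780.90 km.

14781 km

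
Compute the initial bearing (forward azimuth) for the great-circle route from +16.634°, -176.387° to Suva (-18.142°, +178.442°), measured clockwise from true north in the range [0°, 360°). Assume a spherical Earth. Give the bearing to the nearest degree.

Δλ = 178.442 − -176.387 = 354.829°; wrapped into (−180°, 180°]: -5.171°.
θ = atan2( sin Δλ · cos φ₂ , cos φ₁ · sin φ₂ − sin φ₁ · cos φ₂ · cos Δλ )
  = atan2(-0.08565, -0.56926) = -171.444° → normalised to [0°, 360°): 188.556°.

189°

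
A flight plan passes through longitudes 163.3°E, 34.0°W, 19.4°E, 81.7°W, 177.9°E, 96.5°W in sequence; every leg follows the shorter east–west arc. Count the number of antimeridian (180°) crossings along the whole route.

3

Leg 1: +163.3° → -34.0°, shortest Δλ = 162.7° (east) — crosses 180°.
Leg 2: -34.0° → +19.4°, shortest Δλ = 53.4° (east) — does not cross 180°.
Leg 3: +19.4° → -81.7°, shortest Δλ = -101.1° (west) — does not cross 180°.
Leg 4: -81.7° → +177.9°, shortest Δλ = -100.4° (west) — crosses 180°.
Leg 5: +177.9° → -96.5°, shortest Δλ = 85.6° (east) — crosses 180°.
Total crossings: 3.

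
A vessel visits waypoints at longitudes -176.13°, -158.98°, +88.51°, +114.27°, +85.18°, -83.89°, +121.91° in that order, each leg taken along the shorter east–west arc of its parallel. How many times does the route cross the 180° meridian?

Leg 1: -176.13° → -158.98°, shortest Δλ = 17.15° (east) — does not cross 180°.
Leg 2: -158.98° → +88.51°, shortest Δλ = -112.51° (west) — crosses 180°.
Leg 3: +88.51° → +114.27°, shortest Δλ = 25.76° (east) — does not cross 180°.
Leg 4: +114.27° → +85.18°, shortest Δλ = -29.09° (west) — does not cross 180°.
Leg 5: +85.18° → -83.89°, shortest Δλ = -169.07° (west) — does not cross 180°.
Leg 6: -83.89° → +121.91°, shortest Δλ = -154.2° (west) — crosses 180°.
Total crossings: 2.

2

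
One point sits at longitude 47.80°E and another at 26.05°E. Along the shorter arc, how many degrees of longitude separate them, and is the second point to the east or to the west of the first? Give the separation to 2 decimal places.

21.75° west

Raw difference: 26.05 − 47.80 = -21.75°.
Normalise into (−180°, 180°]: -21.75° stays -21.75°.
Negative ⇒ the second point lies to the west; separation 21.75°.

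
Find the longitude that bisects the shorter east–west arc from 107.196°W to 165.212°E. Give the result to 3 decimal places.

Signed shortest Δλ from -107.196° to +165.212° is -87.592°.
Midpoint longitude = -107.196° + (-87.592°)/2 = -107.196° − 43.796° = -150.992°.
(The naïve average (-107.196 + +165.212)/2 = 29.008° is on the wrong side of the globe.)

150.992°W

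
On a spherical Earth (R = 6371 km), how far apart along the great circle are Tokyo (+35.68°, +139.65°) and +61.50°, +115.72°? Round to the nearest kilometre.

3325 km

Δλ = 115.72 − 139.65 = -23.93°.
Δφ = 61.50 − 35.68 = 25.82°.
a = sin²(Δφ/2) + cos φ₁ · cos φ₂ · sin²(Δλ/2) = 0.066575.
c = 2·atan2(√a, √(1−a)) = 0.52195 rad → d = 6371·c ≈ 3325.32 km.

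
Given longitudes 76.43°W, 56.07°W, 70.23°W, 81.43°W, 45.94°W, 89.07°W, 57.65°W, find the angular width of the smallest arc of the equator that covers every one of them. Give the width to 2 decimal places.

43.13°

Sort the longitudes: -89.07°, -81.43°, -76.43°, -70.23°, -57.65°, -56.07°, -45.94°.
Eastward gaps between consecutive values (wrapping around): 7.64°, 5.00°, 6.20°, 12.58°, 1.58°, 10.13°, 316.87°.
Largest gap = 316.87° ⇒ minimal covering band is its complement: 360° − 316.87° = 43.13°.
Band runs from -89.07° eastward to -45.94°.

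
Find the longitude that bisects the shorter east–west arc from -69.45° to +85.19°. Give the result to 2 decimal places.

+7.87°

Signed shortest Δλ from -69.45° to +85.19° is +154.64°.
Midpoint longitude = -69.45° + (+154.64°)/2 = -69.45° + 77.32° = +7.87°.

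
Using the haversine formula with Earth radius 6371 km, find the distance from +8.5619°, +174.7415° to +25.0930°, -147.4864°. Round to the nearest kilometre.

Δλ = -147.4864 − 174.7415 = -322.2279°; wrapped into (−180°, 180°]: 37.7721°.
Δφ = 25.0930 − 8.5619 = 16.5311°.
a = sin²(Δφ/2) + cos φ₁ · cos φ₂ · sin²(Δλ/2) = 0.114495.
c = 2·atan2(√a, √(1−a)) = 0.69037 rad → d = 6371·c ≈ 4398.35 km.

4398 km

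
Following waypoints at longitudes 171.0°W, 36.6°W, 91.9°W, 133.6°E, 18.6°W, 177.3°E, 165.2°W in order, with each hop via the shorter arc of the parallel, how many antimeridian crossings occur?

Leg 1: -171.0° → -36.6°, shortest Δλ = 134.4° (east) — does not cross 180°.
Leg 2: -36.6° → -91.9°, shortest Δλ = -55.3° (west) — does not cross 180°.
Leg 3: -91.9° → +133.6°, shortest Δλ = -134.5° (west) — crosses 180°.
Leg 4: +133.6° → -18.6°, shortest Δλ = -152.2° (west) — does not cross 180°.
Leg 5: -18.6° → +177.3°, shortest Δλ = -164.1° (west) — crosses 180°.
Leg 6: +177.3° → -165.2°, shortest Δλ = 17.5° (east) — crosses 180°.
Total crossings: 3.

3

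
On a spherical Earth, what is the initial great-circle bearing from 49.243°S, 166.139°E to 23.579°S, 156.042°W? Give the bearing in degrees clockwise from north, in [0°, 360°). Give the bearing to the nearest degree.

63°

Δλ = -156.042 − 166.139 = -322.181°; wrapped into (−180°, 180°]: 37.819°.
θ = atan2( sin Δλ · cos φ₂ , cos φ₁ · sin φ₂ − sin φ₁ · cos φ₂ · cos Δλ )
  = atan2(0.56198, 0.28727) = 62.925° → normalised to [0°, 360°): 62.925°.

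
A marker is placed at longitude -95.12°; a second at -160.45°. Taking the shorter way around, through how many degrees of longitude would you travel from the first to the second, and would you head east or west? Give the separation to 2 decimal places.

65.33° west

Raw difference: -160.45 − -95.12 = -65.33°.
Normalise into (−180°, 180°]: -65.33° stays -65.33°.
Negative ⇒ the second point lies to the west; separation 65.33°.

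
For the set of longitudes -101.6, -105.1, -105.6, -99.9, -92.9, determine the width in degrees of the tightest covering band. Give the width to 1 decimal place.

Sort the longitudes: -105.6°, -105.1°, -101.6°, -99.9°, -92.9°.
Eastward gaps between consecutive values (wrapping around): 0.5°, 3.5°, 1.7°, 7.0°, 347.3°.
Largest gap = 347.3° ⇒ minimal covering band is its complement: 360° − 347.3° = 12.7°.
Band runs from -105.6° eastward to -92.9°.

12.7°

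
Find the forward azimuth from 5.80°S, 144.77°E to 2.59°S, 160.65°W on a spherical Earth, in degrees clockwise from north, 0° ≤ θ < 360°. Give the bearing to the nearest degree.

Δλ = -160.65 − 144.77 = -305.42°; wrapped into (−180°, 180°]: 54.58°.
θ = atan2( sin Δλ · cos φ₂ , cos φ₁ · sin φ₂ − sin φ₁ · cos φ₂ · cos Δλ )
  = atan2(0.81409, 0.01355) = 89.046° → normalised to [0°, 360°): 89.046°.

89°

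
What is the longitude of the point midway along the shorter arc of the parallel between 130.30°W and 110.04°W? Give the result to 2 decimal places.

120.17°W

Signed shortest Δλ from -130.30° to -110.04° is +20.26°.
Midpoint longitude = -130.30° + (+20.26°)/2 = -130.30° + 10.13° = -120.17°.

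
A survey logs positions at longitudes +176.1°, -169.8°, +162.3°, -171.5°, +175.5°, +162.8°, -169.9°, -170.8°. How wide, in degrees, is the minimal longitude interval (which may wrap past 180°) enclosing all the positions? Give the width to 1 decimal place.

Sort the longitudes: -171.5°, -170.8°, -169.9°, -169.8°, +162.3°, +162.8°, +175.5°, +176.1°.
Eastward gaps between consecutive values (wrapping around): 0.7°, 0.9°, 0.1°, 332.1°, 0.5°, 12.7°, 0.6°, 12.4°.
Largest gap = 332.1° ⇒ minimal covering band is its complement: 360° − 332.1° = 27.9°.
Band runs from +162.3° eastward to -169.8°, crossing the antimeridian.

27.9°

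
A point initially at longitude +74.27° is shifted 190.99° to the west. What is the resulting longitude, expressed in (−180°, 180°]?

Start at +74.27°; shift −190.99° → -116.72°.
-116.72° already lies in (−180°, 180°].

-116.72°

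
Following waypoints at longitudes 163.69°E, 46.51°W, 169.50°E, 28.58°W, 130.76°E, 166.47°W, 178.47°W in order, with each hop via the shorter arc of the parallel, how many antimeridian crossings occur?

Leg 1: +163.69° → -46.51°, shortest Δλ = 149.8° (east) — crosses 180°.
Leg 2: -46.51° → +169.50°, shortest Δλ = -143.99° (west) — crosses 180°.
Leg 3: +169.50° → -28.58°, shortest Δλ = 161.92° (east) — crosses 180°.
Leg 4: -28.58° → +130.76°, shortest Δλ = 159.34° (east) — does not cross 180°.
Leg 5: +130.76° → -166.47°, shortest Δλ = 62.77° (east) — crosses 180°.
Leg 6: -166.47° → -178.47°, shortest Δλ = -12.0° (west) — does not cross 180°.
Total crossings: 4.

4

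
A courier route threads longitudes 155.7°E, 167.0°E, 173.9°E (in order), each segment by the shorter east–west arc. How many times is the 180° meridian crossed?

0

Leg 1: +155.7° → +167.0°, shortest Δλ = 11.3° (east) — does not cross 180°.
Leg 2: +167.0° → +173.9°, shortest Δλ = 6.9° (east) — does not cross 180°.
Total crossings: 0.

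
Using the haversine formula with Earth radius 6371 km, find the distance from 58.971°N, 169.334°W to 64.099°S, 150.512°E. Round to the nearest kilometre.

Δλ = 150.512 − -169.334 = 319.846°; wrapped into (−180°, 180°]: -40.154°.
Δφ = -64.099 − 58.971 = -123.070°.
a = sin²(Δφ/2) + cos φ₁ · cos φ₂ · sin²(Δλ/2) = 0.799366.
c = 2·atan2(√a, √(1−a)) = 2.21271 rad → d = 6371·c ≈ 14097.20 km.

14097 km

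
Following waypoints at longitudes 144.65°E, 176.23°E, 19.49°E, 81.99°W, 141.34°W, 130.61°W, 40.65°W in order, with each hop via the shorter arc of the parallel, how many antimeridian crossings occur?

0

Leg 1: +144.65° → +176.23°, shortest Δλ = 31.58° (east) — does not cross 180°.
Leg 2: +176.23° → +19.49°, shortest Δλ = -156.74° (west) — does not cross 180°.
Leg 3: +19.49° → -81.99°, shortest Δλ = -101.48° (west) — does not cross 180°.
Leg 4: -81.99° → -141.34°, shortest Δλ = -59.35° (west) — does not cross 180°.
Leg 5: -141.34° → -130.61°, shortest Δλ = 10.73° (east) — does not cross 180°.
Leg 6: -130.61° → -40.65°, shortest Δλ = 89.96° (east) — does not cross 180°.
Total crossings: 0.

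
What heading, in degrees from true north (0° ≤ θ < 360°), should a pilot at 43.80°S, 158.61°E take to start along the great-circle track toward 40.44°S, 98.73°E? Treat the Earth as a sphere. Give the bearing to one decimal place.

Δλ = 98.73 − 158.61 = -59.88°.
θ = atan2( sin Δλ · cos φ₂ , cos φ₁ · sin φ₂ − sin φ₁ · cos φ₂ · cos Δλ )
  = atan2(-0.65832, -0.20383) = -107.203° → normalised to [0°, 360°): 252.797°.

252.8°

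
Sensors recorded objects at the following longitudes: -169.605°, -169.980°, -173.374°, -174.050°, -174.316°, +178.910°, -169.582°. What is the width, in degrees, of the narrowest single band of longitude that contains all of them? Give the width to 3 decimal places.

Sort the longitudes: -174.316°, -174.050°, -173.374°, -169.980°, -169.605°, -169.582°, +178.910°.
Eastward gaps between consecutive values (wrapping around): 0.266°, 0.676°, 3.394°, 0.375°, 0.023°, 348.492°, 6.774°.
Largest gap = 348.492° ⇒ minimal covering band is its complement: 360° − 348.492° = 11.508°.
Band runs from +178.910° eastward to -169.582°, crossing the antimeridian.

11.508°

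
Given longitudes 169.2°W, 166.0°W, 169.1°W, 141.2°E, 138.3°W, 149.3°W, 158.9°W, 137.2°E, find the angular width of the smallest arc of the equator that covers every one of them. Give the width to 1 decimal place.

84.5°

Sort the longitudes: -169.2°, -169.1°, -166.0°, -158.9°, -149.3°, -138.3°, +137.2°, +141.2°.
Eastward gaps between consecutive values (wrapping around): 0.1°, 3.1°, 7.1°, 9.6°, 11.0°, 275.5°, 4.0°, 49.6°.
Largest gap = 275.5° ⇒ minimal covering band is its complement: 360° − 275.5° = 84.5°.
Band runs from +137.2° eastward to -138.3°, crossing the antimeridian.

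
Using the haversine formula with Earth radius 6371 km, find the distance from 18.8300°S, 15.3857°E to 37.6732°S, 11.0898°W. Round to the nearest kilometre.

3313 km

Δλ = -11.0898 − 15.3857 = -26.4755°.
Δφ = -37.6732 − -18.8300 = -18.8432°.
a = sin²(Δφ/2) + cos φ₁ · cos φ₂ · sin²(Δλ/2) = 0.066080.
c = 2·atan2(√a, √(1−a)) = 0.51996 rad → d = 6371·c ≈ 3312.66 km.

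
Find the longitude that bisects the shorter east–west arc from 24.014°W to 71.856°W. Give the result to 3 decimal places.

Signed shortest Δλ from -24.014° to -71.856° is -47.842°.
Midpoint longitude = -24.014° + (-47.842°)/2 = -24.014° − 23.921° = -47.935°.

47.935°W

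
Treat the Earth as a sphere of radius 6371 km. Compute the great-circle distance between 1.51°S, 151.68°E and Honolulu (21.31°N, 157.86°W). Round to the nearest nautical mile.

Δλ = -157.86 − 151.68 = -309.54°; wrapped into (−180°, 180°]: 50.46°.
Δφ = 21.31 − -1.51 = 22.82°.
a = sin²(Δφ/2) + cos φ₁ · cos φ₂ · sin²(Δλ/2) = 0.208346.
c = 2·atan2(√a, √(1−a)) = 0.94800 rad → d = 6371·c ≈ 6039.72 km ≈ 3261.19 nmi.

3261 nmi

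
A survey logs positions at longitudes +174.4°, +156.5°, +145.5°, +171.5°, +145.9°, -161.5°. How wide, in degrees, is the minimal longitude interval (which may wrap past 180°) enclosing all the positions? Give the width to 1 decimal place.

Sort the longitudes: -161.5°, +145.5°, +145.9°, +156.5°, +171.5°, +174.4°.
Eastward gaps between consecutive values (wrapping around): 307.0°, 0.4°, 10.6°, 15.0°, 2.9°, 24.1°.
Largest gap = 307.0° ⇒ minimal covering band is its complement: 360° − 307.0° = 53.0°.
Band runs from +145.5° eastward to -161.5°, crossing the antimeridian.

53.0°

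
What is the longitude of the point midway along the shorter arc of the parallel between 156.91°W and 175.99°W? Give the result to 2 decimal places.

166.45°W

Signed shortest Δλ from -156.91° to -175.99° is -19.08°.
Midpoint longitude = -156.91° + (-19.08°)/2 = -156.91° − 9.54° = -166.45°.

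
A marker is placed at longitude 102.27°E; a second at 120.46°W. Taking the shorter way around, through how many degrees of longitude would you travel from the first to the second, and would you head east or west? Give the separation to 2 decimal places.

137.27° east

Raw difference: -120.46 − 102.27 = -222.73°.
Normalise into (−180°, 180°]: -222.73° + 360° = 137.27°.
Positive ⇒ the second point lies to the east; separation 137.27°.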